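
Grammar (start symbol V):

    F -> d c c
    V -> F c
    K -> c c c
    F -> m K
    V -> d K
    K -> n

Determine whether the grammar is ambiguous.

Witness: d c c c

Derivation 1: V ⇒ F c ⇒ d c c c
Derivation 2: V ⇒ d K ⇒ d c c c

Two distinct leftmost derivations for the same string.

Ambiguous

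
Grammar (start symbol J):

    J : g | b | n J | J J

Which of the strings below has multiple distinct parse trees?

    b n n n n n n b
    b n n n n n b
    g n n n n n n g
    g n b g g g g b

b n n n n n n b: 1 tree
b n n n n n b: 1 tree
g n n n n n n g: 1 tree
g n b g g g g b: 297 trees

g n b g g g g b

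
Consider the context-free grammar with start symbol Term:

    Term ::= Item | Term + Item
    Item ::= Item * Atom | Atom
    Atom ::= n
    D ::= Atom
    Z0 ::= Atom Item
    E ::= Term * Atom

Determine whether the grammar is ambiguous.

Only Term, Item, Atom are reachable from Term; ignoring the rest: This is a standard precedence ladder (Term over Item over Atom), with each level left-recursive on its own operator ('+' at Term, '*' at Item). That structure is LR(1), hence unambiguous.

Unambiguous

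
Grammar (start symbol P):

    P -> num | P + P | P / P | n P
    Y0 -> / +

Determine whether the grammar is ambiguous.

Ambiguous

Witness: n num + num

Derivation 1: P ⇒ P + P ⇒ n P + P ⇒ n num + P ⇒ n num + num
Derivation 2: P ⇒ n P ⇒ n P + P ⇒ n num + P ⇒ n num + num

Two distinct leftmost derivations for the same string.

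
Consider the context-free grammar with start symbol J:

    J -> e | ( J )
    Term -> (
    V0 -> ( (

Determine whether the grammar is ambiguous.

Only J is reachable from J; ignoring the rest: L(J) is { openⁿ atom closeⁿ : n ≥ 0 }. The bracket depth fixes n, and the derivation is forced at every step.

Unambiguous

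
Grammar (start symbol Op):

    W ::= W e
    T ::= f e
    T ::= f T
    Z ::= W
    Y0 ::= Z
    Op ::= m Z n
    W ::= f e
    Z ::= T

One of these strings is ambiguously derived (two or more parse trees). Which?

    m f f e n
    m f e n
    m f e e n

m f e n

m f f e n: 1 tree
m f e n: 2 trees
m f e e n: 1 tree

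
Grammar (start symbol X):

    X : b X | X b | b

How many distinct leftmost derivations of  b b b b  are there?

Parse trees for b b b b:
  [X b [X b [X b [X b]]]]
  [X b [X b [X [X b] b]]]
  [X b [X [X b [X b]] b]]
  [X b [X [X [X b] b] b]]
  [X [X b [X b [X b]]] b]
  [X [X b [X [X b] b]] b]
  [X [X [X b [X b]] b] b]
  [X [X [X [X b] b] b] b]

8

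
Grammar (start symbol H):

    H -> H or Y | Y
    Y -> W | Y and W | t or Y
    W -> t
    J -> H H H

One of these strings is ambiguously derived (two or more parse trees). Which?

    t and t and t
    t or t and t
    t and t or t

t or t and t

t and t and t: 1 tree
t or t and t: 3 trees
t and t or t: 1 tree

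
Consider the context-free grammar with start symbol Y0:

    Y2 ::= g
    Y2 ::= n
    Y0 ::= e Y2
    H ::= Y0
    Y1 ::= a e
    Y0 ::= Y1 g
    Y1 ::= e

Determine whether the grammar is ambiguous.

Ambiguous

Witness: e g

Derivation 1: Y0 ⇒ e Y2 ⇒ e g
Derivation 2: Y0 ⇒ Y1 g ⇒ e g

Two distinct leftmost derivations for the same string.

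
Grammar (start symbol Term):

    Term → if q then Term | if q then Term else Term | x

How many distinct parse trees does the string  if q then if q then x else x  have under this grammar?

2

Parse trees for if q then if q then x else x:
  [Term if q then [Term if q then [Term x] else [Term x]]]
  [Term if q then [Term if q then [Term x]] else [Term x]]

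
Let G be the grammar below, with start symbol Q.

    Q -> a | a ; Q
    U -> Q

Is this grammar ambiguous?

Unambiguous

(U is unreachable from Q, so its rules don't affect L(Q).) The reachable grammar is A → atom sep A | atom. Each atom is followed by either the separator (recurse) or end-of-string (stop) — no choice point.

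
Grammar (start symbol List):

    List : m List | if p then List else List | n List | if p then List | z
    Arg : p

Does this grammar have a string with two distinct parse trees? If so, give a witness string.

Ambiguous

Witness: if p then if p then z else z

Derivation 1: List ⇒ if p then List else List ⇒ if p then if p then List else List ⇒ if p then if p then z else List ⇒ if p then if p then z else z
Derivation 2: List ⇒ if p then List ⇒ if p then if p then List else List ⇒ if p then if p then z else List ⇒ if p then if p then z else z

Two distinct leftmost derivations for the same string.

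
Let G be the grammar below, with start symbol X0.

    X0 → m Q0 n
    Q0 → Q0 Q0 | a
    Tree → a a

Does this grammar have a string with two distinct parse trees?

Witness: m a a a n

Derivation 1: X0 ⇒ m Q0 n ⇒ m Q0 Q0 n ⇒ m Q0 Q0 Q0 n ⇒ m a Q0 Q0 n ⇒ m a a Q0 n ⇒ m a a a n
Derivation 2: X0 ⇒ m Q0 n ⇒ m Q0 Q0 n ⇒ m a Q0 n ⇒ m a Q0 Q0 n ⇒ m a a Q0 n ⇒ m a a a n

Two distinct leftmost derivations for the same string.

Ambiguous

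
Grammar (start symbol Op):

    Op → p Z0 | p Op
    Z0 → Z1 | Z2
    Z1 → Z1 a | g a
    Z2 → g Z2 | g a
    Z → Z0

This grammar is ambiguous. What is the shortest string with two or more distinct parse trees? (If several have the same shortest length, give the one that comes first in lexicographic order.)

p g a

length 3: p g a has 2 parse trees

Two derivations of p g a:
  Op ⇒ p Z0 ⇒ p Z1 ⇒ p g a
  Op ⇒ p Z0 ⇒ p Z2 ⇒ p g a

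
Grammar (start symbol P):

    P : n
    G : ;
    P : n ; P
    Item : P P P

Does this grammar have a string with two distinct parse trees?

Unambiguous

Only P is reachable from P; ignoring the rest: The reachable grammar is A → atom sep A | atom. Each atom is followed by either the separator (recurse) or end-of-string (stop) — no choice point.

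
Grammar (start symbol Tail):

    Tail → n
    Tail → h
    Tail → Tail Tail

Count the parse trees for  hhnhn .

14

Parse trees for hhnhn (showing first 6 of 14):
  [Tail [Tail h] [Tail [Tail h] [Tail [Tail n] [Tail [Tail h] [Tail n]]]]]
  [Tail [Tail h] [Tail [Tail h] [Tail [Tail [Tail n] [Tail h]] [Tail n]]]]
  [Tail [Tail h] [Tail [Tail [Tail h] [Tail n]] [Tail [Tail h] [Tail n]]]]
  [Tail [Tail h] [Tail [Tail [Tail h] [Tail [Tail n] [Tail h]]] [Tail n]]]
  [Tail [Tail h] [Tail [Tail [Tail [Tail h] [Tail n]] [Tail h]] [Tail n]]]
  [Tail [Tail [Tail h] [Tail h]] [Tail [Tail n] [Tail [Tail h] [Tail n]]]]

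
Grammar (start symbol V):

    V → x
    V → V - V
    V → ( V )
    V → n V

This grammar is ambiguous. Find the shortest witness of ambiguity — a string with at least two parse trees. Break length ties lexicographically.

n x - x

length 1: no string has ≥2 trees
length 2: no string has ≥2 trees
length 3: no string has ≥2 trees
length 4: n x - x has 2 parse trees

Two derivations of n x - x:
  V ⇒ V - V ⇒ n V - V ⇒ n x - V ⇒ n x - x
  V ⇒ n V ⇒ n V - V ⇒ n x - V ⇒ n x - x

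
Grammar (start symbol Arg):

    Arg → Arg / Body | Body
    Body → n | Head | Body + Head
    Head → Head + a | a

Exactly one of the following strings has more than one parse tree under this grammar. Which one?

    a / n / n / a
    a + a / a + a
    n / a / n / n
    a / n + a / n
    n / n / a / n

a + a / a + a

a / n / n / a: 1 tree
a + a / a + a: 4 trees
n / a / n / n: 1 tree
a / n + a / n: 1 tree
n / n / a / n: 1 tree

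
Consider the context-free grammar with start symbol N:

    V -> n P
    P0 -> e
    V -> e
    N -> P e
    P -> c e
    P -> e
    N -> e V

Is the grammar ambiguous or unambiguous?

Witness: e e

Derivation 1: N ⇒ P e ⇒ e e
Derivation 2: N ⇒ e V ⇒ e e

Two distinct leftmost derivations for the same string.

Ambiguous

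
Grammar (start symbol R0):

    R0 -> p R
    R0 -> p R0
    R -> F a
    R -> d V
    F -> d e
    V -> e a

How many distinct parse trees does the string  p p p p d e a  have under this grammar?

2

Parse trees for p p p p d e a:
  [R0 p [R0 p [R0 p [R0 p [R [F d e] a]]]]]
  [R0 p [R0 p [R0 p [R0 p [R d [V e a]]]]]]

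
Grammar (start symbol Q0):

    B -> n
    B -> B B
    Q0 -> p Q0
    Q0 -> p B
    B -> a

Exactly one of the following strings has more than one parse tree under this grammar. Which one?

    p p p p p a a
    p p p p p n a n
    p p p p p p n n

p p p p p n a n

p p p p p a a: 1 tree
p p p p p n a n: 2 trees
p p p p p p n n: 1 tree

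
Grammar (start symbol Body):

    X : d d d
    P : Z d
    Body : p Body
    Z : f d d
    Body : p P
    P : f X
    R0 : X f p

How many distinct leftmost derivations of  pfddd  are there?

Parse trees for pfddd:
  [Body p [P [Z f d d] d]]
  [Body p [P f [X d d d]]]

2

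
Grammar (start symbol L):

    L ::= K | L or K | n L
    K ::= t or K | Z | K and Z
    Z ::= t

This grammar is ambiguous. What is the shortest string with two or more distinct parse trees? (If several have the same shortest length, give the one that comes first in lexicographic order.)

length 1: no string has ≥2 trees
length 2: no string has ≥2 trees
length 3: t or t has 2 parse trees

Two derivations of t or t:
  L ⇒ K ⇒ t or K ⇒ t or Z ⇒ t or t
  L ⇒ L or K ⇒ K or K ⇒ Z or K ⇒ t or K ⇒ t or Z ⇒ t or t

t or t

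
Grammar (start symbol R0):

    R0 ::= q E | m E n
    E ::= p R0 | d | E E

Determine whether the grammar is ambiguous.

Witness: q d d d

Derivation 1: R0 ⇒ q E ⇒ q E E ⇒ q d E ⇒ q d E E ⇒ q d d E ⇒ q d d d
Derivation 2: R0 ⇒ q E ⇒ q E E ⇒ q E E E ⇒ q d E E ⇒ q d d E ⇒ q d d d

Two distinct leftmost derivations for the same string.

Ambiguous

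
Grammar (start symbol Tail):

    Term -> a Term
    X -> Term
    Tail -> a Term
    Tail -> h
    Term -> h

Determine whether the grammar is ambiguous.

Unambiguous

(X is unreachable from Tail, so its rules don't affect L(Tail).) The reachable rules are right-linear with at most one rule per (nonterminal, next-terminal) pair. Each input token forces the next rule, so parsing is deterministic.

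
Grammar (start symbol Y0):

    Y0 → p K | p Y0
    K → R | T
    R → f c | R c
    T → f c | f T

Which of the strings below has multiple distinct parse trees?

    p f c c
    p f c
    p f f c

p f c c: 1 tree
p f c: 2 trees
p f f c: 1 tree

p f c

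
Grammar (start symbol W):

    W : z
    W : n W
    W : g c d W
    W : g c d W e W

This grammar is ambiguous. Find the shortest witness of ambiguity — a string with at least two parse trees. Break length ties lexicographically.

length 1: no string has ≥2 trees
length 2: no string has ≥2 trees
length 3: no string has ≥2 trees
length 4: no string has ≥2 trees
length 5: no string has ≥2 trees
length 6: no string has ≥2 trees
length 7: no string has ≥2 trees
length 8: no string has ≥2 trees
length 9: g c d g c d z e z has 2 parse trees

Two derivations of g c d g c d z e z:
  W ⇒ g c d W ⇒ g c d g c d W e W ⇒ g c d g c d z e W ⇒ g c d g c d z e z
  W ⇒ g c d W e W ⇒ g c d g c d W e W ⇒ g c d g c d z e W ⇒ g c d g c d z e z

g c d g c d z e z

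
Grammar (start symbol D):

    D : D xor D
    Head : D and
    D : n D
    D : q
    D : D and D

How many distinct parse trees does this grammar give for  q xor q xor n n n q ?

Parse trees for q xor q xor n n n q:
  [D [D q] xor [D [D q] xor [D n [D n [D n [D q]]]]]]
  [D [D [D q] xor [D q]] xor [D n [D n [D n [D q]]]]]

2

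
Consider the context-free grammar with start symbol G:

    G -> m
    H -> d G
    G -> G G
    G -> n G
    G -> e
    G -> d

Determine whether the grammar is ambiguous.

Witness: d d d

Derivation 1: G ⇒ G G ⇒ G G G ⇒ d G G ⇒ d d G ⇒ d d d
Derivation 2: G ⇒ G G ⇒ d G ⇒ d G G ⇒ d d G ⇒ d d d

Two distinct leftmost derivations for the same string.

Ambiguous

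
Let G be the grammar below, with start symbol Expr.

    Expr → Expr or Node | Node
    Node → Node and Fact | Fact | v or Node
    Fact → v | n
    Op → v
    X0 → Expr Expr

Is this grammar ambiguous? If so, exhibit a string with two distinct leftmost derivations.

Ambiguous

Witness: v or n

Derivation 1: Expr ⇒ Expr or Node ⇒ Node or Node ⇒ Fact or Node ⇒ v or Node ⇒ v or Fact ⇒ v or n
Derivation 2: Expr ⇒ Node ⇒ v or Node ⇒ v or Fact ⇒ v or n

Two distinct leftmost derivations for the same string.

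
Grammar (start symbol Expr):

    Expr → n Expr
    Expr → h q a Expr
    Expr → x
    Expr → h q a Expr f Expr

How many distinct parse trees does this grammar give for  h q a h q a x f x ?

Parse trees for h q a h q a x f x:
  [Expr h q a [Expr h q a [Expr x] f [Expr x]]]
  [Expr h q a [Expr h q a [Expr x]] f [Expr x]]

2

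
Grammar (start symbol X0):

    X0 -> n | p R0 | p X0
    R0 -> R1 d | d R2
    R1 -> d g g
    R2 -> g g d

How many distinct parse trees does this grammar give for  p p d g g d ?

2

Parse trees for p p d g g d:
  [X0 p [X0 p [R0 [R1 d g g] d]]]
  [X0 p [X0 p [R0 d [R2 g g d]]]]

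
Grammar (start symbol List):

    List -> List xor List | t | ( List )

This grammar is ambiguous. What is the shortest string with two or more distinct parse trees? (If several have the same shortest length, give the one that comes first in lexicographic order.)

t xor t xor t

length 1: no string has ≥2 trees
length 3: no string has ≥2 trees
length 5: t xor t xor t has 2 parse trees

Two derivations of t xor t xor t:
  List ⇒ List xor List ⇒ List xor List xor List ⇒ t xor List xor List ⇒ t xor t xor List ⇒ t xor t xor t
  List ⇒ List xor List ⇒ t xor List ⇒ t xor List xor List ⇒ t xor t xor List ⇒ t xor t xor t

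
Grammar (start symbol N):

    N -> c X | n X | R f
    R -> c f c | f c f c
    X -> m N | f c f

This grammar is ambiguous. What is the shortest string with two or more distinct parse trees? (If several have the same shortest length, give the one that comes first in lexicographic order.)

length 4: c f c f has 2 parse trees

Two derivations of c f c f:
  N ⇒ c X ⇒ c f c f
  N ⇒ R f ⇒ c f c f

c f c f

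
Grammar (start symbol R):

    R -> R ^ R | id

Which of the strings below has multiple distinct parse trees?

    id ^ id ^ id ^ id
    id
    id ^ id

id ^ id ^ id ^ id

id ^ id ^ id ^ id: 5 trees
id: 1 tree
id ^ id: 1 tree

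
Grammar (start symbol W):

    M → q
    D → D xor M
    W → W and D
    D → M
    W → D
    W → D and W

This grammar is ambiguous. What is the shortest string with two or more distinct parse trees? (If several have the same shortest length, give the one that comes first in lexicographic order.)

length 1: no string has ≥2 trees
length 3: q and q has 2 parse trees

Two derivations of q and q:
  W ⇒ W and D ⇒ D and D ⇒ M and D ⇒ q and D ⇒ q and M ⇒ q and q
  W ⇒ D and W ⇒ M and W ⇒ q and W ⇒ q and D ⇒ q and M ⇒ q and q

q and q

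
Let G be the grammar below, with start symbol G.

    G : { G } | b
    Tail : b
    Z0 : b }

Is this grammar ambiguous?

Unambiguous

(Tail, Z0 are unreachable from G, so their rules don't affect L(G).) L(G) is { openⁿ atom closeⁿ : n ≥ 0 }. The bracket depth fixes n, and the derivation is forced at every step.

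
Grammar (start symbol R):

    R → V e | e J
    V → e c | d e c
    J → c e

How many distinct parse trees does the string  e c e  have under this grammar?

2

Parse trees for e c e:
  [R [V e c] e]
  [R e [J c e]]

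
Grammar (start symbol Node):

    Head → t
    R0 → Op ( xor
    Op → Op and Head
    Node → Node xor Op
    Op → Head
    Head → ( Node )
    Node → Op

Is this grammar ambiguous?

(R0 is unreachable from Node, so its rules don't affect L(Node).) The grammar is stratified — Node handles 'xor' (left-recursive), Op handles 'and', Head atoms. Each operator has a fixed associativity and precedence level, so every string has one parse.

Unambiguous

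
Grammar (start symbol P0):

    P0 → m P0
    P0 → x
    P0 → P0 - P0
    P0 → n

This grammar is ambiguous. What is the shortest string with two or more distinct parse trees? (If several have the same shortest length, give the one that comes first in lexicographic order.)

length 1: no string has ≥2 trees
length 2: no string has ≥2 trees
length 3: no string has ≥2 trees
length 4: m n - n has 2 parse trees

Two derivations of m n - n:
  P0 ⇒ m P0 ⇒ m P0 - P0 ⇒ m n - P0 ⇒ m n - n
  P0 ⇒ P0 - P0 ⇒ m P0 - P0 ⇒ m n - P0 ⇒ m n - n

m n - n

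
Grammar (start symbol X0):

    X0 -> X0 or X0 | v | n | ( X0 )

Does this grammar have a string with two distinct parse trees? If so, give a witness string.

Ambiguous

Witness: n or n or n

Derivation 1: X0 ⇒ X0 or X0 ⇒ X0 or X0 or X0 ⇒ n or X0 or X0 ⇒ n or n or X0 ⇒ n or n or n
Derivation 2: X0 ⇒ X0 or X0 ⇒ n or X0 ⇒ n or X0 or X0 ⇒ n or n or X0 ⇒ n or n or n

Two distinct leftmost derivations for the same string.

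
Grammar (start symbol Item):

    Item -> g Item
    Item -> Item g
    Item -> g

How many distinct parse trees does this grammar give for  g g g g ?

Parse trees for g g g g:
  [Item g [Item g [Item g [Item g]]]]
  [Item g [Item g [Item [Item g] g]]]
  [Item g [Item [Item g [Item g]] g]]
  [Item g [Item [Item [Item g] g] g]]
  [Item [Item g [Item g [Item g]]] g]
  [Item [Item g [Item [Item g] g]] g]
  [Item [Item [Item g [Item g]] g] g]
  [Item [Item [Item [Item g] g] g] g]

8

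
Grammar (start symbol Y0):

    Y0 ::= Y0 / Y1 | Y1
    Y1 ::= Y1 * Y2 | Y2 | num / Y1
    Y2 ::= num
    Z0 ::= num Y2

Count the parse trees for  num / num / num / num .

Parse trees for num / num / num / num:
  [Y0 [Y0 [Y1 [Y2 num]]] / [Y1 num / [Y1 num / [Y1 [Y2 num]]]]]
  [Y0 [Y0 [Y0 [Y1 [Y2 num]]] / [Y1 [Y2 num]]] / [Y1 num / [Y1 [Y2 num]]]]
  [Y0 [Y0 [Y1 num / [Y1 [Y2 num]]]] / [Y1 num / [Y1 [Y2 num]]]]
  [Y0 [Y0 [Y0 [Y1 [Y2 num]]] / [Y1 num / [Y1 [Y2 num]]]] / [Y1 [Y2 num]]]
  [Y0 [Y0 [Y0 [Y0 [Y1 [Y2 num]]] / [Y1 [Y2 num]]] / [Y1 [Y2 num]]] / [Y1 [Y2 num]]]
  [Y0 [Y0 [Y0 [Y1 num / [Y1 [Y2 num]]]] / [Y1 [Y2 num]]] / [Y1 [Y2 num]]]
  [Y0 [Y0 [Y1 num / [Y1 num / [Y1 [Y2 num]]]]] / [Y1 [Y2 num]]]
  [Y0 [Y1 num / [Y1 num / [Y1 num / [Y1 [Y2 num]]]]]]

8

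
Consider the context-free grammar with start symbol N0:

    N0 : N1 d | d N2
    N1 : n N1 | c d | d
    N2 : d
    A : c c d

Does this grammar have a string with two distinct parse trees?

Ambiguous

Witness: d d

Derivation 1: N0 ⇒ N1 d ⇒ d d
Derivation 2: N0 ⇒ d N2 ⇒ d d

Two distinct leftmost derivations for the same string.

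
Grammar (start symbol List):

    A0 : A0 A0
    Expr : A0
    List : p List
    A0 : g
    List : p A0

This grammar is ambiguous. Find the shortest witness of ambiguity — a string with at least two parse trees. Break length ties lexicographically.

length 2: no string has ≥2 trees
length 3: no string has ≥2 trees
length 4: p g g g has 2 parse trees

Two derivations of p g g g:
  List ⇒ p A0 ⇒ p A0 A0 ⇒ p A0 A0 A0 ⇒ p g A0 A0 ⇒ p g g A0 ⇒ p g g g
  List ⇒ p A0 ⇒ p A0 A0 ⇒ p g A0 ⇒ p g A0 A0 ⇒ p g g A0 ⇒ p g g g

p g g g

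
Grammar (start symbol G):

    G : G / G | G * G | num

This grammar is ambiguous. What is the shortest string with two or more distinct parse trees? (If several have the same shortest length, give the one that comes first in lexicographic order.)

length 1: no string has ≥2 trees
length 3: no string has ≥2 trees
length 5: num * num * num has 2 parse trees

Two derivations of num * num * num:
  G ⇒ G * G ⇒ G * G * G ⇒ num * G * G ⇒ num * num * G ⇒ num * num * num
  G ⇒ G * G ⇒ num * G ⇒ num * G * G ⇒ num * num * G ⇒ num * num * num

num * num * num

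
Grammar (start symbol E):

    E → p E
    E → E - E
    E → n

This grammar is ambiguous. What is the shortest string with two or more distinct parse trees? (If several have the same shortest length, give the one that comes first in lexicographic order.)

length 1: no string has ≥2 trees
length 2: no string has ≥2 trees
length 3: no string has ≥2 trees
length 4: p n - n has 2 parse trees

Two derivations of p n - n:
  E ⇒ p E ⇒ p E - E ⇒ p n - E ⇒ p n - n
  E ⇒ E - E ⇒ p E - E ⇒ p n - E ⇒ p n - n

p n - n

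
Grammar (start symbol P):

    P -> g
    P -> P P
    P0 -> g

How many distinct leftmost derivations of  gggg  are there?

5

Parse trees for gggg:
  [P [P g] [P [P g] [P [P g] [P g]]]]
  [P [P g] [P [P [P g] [P g]] [P g]]]
  [P [P [P g] [P g]] [P [P g] [P g]]]
  [P [P [P g] [P [P g] [P g]]] [P g]]
  [P [P [P [P g] [P g]] [P g]] [P g]]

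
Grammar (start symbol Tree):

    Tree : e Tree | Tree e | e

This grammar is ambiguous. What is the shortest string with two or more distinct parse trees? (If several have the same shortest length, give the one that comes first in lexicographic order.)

e e

length 1: no string has ≥2 trees
length 2: e e has 2 parse trees

Two derivations of e e:
  Tree ⇒ e Tree ⇒ e e
  Tree ⇒ Tree e ⇒ e e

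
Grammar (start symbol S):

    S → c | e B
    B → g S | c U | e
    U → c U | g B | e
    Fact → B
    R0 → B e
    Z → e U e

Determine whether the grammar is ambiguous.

Unambiguous

(Fact, R0, Z are unreachable from S, so their rules don't affect L(S).) Restricted to the reachable nonterminals, every rule has the form A → t or A → t B, and no two rules for the same A share a first terminal. The grammar encodes a DFA — one run per string.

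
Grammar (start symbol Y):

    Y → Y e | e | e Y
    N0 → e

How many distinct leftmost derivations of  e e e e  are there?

Parse trees for e e e e:
  [Y [Y [Y [Y e] e] e] e]
  [Y [Y [Y e [Y e]] e] e]
  [Y [Y e [Y [Y e] e]] e]
  [Y [Y e [Y e [Y e]]] e]
  [Y e [Y [Y [Y e] e] e]]
  [Y e [Y [Y e [Y e]] e]]
  [Y e [Y e [Y [Y e] e]]]
  [Y e [Y e [Y e [Y e]]]]

8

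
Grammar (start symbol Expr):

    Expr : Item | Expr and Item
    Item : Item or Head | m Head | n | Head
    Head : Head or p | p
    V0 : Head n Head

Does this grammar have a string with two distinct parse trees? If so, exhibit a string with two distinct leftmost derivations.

Witness: p or p

Derivation 1: Expr ⇒ Item ⇒ Item or Head ⇒ Head or Head ⇒ p or Head ⇒ p or p
Derivation 2: Expr ⇒ Item ⇒ Head ⇒ Head or p ⇒ p or p

Two distinct leftmost derivations for the same string.

Ambiguous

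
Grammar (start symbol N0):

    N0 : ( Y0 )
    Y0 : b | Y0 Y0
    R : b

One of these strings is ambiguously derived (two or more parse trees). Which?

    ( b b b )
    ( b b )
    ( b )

( b b b ): 2 trees
( b b ): 1 tree
( b ): 1 tree

( b b b )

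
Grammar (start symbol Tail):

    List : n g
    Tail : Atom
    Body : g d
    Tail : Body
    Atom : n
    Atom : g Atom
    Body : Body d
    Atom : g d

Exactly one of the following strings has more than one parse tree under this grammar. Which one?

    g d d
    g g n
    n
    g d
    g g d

g d

g d d: 1 tree
g g n: 1 tree
n: 1 tree
g d: 2 trees
g g d: 1 tree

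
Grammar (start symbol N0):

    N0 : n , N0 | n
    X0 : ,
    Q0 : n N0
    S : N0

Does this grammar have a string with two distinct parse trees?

Unambiguous

Only N0 is reachable from N0; ignoring the rest: The reachable grammar is A → atom sep A | atom. Each atom is followed by either the separator (recurse) or end-of-string (stop) — no choice point.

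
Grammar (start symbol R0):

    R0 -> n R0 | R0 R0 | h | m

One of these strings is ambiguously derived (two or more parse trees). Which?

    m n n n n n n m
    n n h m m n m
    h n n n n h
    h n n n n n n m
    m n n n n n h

m n n n n n n m: 1 tree
n n h m m n m: 28 trees
h n n n n h: 1 tree
h n n n n n n m: 1 tree
m n n n n n h: 1 tree

n n h m m n m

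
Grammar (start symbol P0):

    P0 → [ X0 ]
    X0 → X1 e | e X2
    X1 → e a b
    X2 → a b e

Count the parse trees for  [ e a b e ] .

2

Parse trees for [ e a b e ]:
  [P0 [ [X0 [X1 e a b] e] ]]
  [P0 [ [X0 e [X2 a b e]] ]]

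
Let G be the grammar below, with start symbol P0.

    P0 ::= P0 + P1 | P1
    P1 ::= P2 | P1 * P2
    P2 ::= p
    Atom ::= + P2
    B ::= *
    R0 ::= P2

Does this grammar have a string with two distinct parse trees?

Unambiguous

(Atom, B, R0 are unreachable from P0, so their rules don't affect L(P0).) This is a standard precedence ladder (P0 over P1 over P2), with each level left-recursive on its own operator ('+' at P0, '*' at P1). That structure is LR(1), hence unambiguous.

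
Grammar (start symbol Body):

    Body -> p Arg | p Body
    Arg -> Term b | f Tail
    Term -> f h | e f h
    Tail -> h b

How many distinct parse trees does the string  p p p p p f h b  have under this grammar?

Parse trees for p p p p p f h b:
  [Body p [Body p [Body p [Body p [Body p [Arg [Term f h] b]]]]]]
  [Body p [Body p [Body p [Body p [Body p [Arg f [Tail h b]]]]]]]

2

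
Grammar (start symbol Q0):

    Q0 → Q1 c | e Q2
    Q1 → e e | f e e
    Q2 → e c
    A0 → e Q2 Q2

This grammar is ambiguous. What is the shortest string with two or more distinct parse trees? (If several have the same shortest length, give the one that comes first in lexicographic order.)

e e c

length 3: e e c has 2 parse trees

Two derivations of e e c:
  Q0 ⇒ Q1 c ⇒ e e c
  Q0 ⇒ e Q2 ⇒ e e c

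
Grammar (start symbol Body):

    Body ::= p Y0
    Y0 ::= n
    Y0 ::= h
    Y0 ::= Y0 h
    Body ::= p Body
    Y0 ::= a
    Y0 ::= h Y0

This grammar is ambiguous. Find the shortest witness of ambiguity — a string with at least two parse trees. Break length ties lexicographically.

length 2: no string has ≥2 trees
length 3: p h h has 2 parse trees

Two derivations of p h h:
  Body ⇒ p Y0 ⇒ p Y0 h ⇒ p h h
  Body ⇒ p Y0 ⇒ p h Y0 ⇒ p h h

p h h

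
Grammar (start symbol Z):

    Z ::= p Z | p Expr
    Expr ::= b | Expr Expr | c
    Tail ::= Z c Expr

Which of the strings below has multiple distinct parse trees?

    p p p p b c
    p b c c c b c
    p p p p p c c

p b c c c b c

p p p p b c: 1 tree
p b c c c b c: 42 trees
p p p p p c c: 1 tree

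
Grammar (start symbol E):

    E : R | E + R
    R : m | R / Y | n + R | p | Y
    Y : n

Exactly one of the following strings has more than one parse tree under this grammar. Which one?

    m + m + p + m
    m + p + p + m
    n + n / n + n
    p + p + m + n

n + n / n + n

m + m + p + m: 1 tree
m + p + p + m: 1 tree
n + n / n + n: 3 trees
p + p + m + n: 1 tree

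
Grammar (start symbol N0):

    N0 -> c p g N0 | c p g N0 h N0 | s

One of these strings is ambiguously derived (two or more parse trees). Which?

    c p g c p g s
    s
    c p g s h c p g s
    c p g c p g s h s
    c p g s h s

c p g c p g s: 1 tree
s: 1 tree
c p g s h c p g s: 1 tree
c p g c p g s h s: 2 trees
c p g s h s: 1 tree

c p g c p g s h s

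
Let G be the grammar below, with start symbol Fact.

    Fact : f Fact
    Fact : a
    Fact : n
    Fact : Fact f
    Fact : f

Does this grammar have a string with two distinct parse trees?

Witness: f f

Derivation 1: Fact ⇒ f Fact ⇒ f f
Derivation 2: Fact ⇒ Fact f ⇒ f f

Two distinct leftmost derivations for the same string.

Ambiguous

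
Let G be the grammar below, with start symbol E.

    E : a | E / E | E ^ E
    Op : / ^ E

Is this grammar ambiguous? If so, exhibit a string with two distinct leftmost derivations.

Witness: a / a / a

Derivation 1: E ⇒ E / E ⇒ a / E ⇒ a / E / E ⇒ a / a / E ⇒ a / a / a
Derivation 2: E ⇒ E / E ⇒ E / E / E ⇒ a / E / E ⇒ a / a / E ⇒ a / a / a

Two distinct leftmost derivations for the same string.

Ambiguous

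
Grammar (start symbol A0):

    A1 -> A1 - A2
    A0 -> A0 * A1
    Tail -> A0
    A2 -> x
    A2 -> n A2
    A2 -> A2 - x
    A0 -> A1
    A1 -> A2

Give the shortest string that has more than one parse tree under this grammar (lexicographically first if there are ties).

length 1: no string has ≥2 trees
length 2: no string has ≥2 trees
length 3: x - x has 2 parse trees

Two derivations of x - x:
  A0 ⇒ A1 ⇒ A1 - A2 ⇒ A2 - A2 ⇒ x - A2 ⇒ x - x
  A0 ⇒ A1 ⇒ A2 ⇒ A2 - x ⇒ x - x

x - x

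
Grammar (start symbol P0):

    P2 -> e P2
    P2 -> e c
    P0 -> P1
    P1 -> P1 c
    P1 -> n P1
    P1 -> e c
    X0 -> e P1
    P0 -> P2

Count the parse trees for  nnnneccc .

15

Parse trees for nnnneccc (showing first 6 of 15):
  [P0 [P1 [P1 [P1 n [P1 n [P1 n [P1 n [P1 e c]]]]] c] c]]
  [P0 [P1 [P1 n [P1 [P1 n [P1 n [P1 n [P1 e c]]]] c]] c]]
  [P0 [P1 [P1 n [P1 n [P1 [P1 n [P1 n [P1 e c]]] c]]] c]]
  [P0 [P1 [P1 n [P1 n [P1 n [P1 [P1 n [P1 e c]] c]]]] c]]
  [P0 [P1 [P1 n [P1 n [P1 n [P1 n [P1 [P1 e c] c]]]]] c]]
  [P0 [P1 n [P1 [P1 [P1 n [P1 n [P1 n [P1 e c]]]] c] c]]]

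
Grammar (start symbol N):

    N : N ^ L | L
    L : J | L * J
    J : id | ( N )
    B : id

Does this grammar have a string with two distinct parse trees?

Unambiguous

(B is unreachable from N, so its rules don't affect L(N).) N → N ^ L | L  ;  L → L * J | J  — a left-associative chain with J at the bottom. Each string factors uniquely by precedence.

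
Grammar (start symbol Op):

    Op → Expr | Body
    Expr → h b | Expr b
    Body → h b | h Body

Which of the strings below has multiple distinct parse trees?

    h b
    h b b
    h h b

h b: 2 trees
h b b: 1 tree
h h b: 1 tree

h b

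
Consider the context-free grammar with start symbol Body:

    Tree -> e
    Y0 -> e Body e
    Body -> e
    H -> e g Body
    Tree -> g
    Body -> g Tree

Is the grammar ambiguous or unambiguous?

Unambiguous

Only Body, Tree are reachable from Body; ignoring the rest: Restricted to the reachable nonterminals, every rule has the form A → t or A → t B, and no two rules for the same A share a first terminal. The grammar encodes a DFA — one run per string.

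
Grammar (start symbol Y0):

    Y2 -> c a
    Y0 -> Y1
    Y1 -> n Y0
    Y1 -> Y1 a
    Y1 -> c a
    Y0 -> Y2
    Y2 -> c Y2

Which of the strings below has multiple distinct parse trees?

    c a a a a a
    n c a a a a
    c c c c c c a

n c a a a a

c a a a a a: 1 tree
n c a a a a: 5 trees
c c c c c c a: 1 tree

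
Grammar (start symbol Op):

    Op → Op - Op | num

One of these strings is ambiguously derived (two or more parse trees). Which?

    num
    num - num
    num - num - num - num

num: 1 tree
num - num: 1 tree
num - num - num - num: 5 trees

num - num - num - num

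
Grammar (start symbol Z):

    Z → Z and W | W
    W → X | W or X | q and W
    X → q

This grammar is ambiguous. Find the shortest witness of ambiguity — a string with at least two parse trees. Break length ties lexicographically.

length 1: no string has ≥2 trees
length 3: q and q has 2 parse trees

Two derivations of q and q:
  Z ⇒ Z and W ⇒ W and W ⇒ X and W ⇒ q and W ⇒ q and X ⇒ q and q
  Z ⇒ W ⇒ q and W ⇒ q and X ⇒ q and q

q and q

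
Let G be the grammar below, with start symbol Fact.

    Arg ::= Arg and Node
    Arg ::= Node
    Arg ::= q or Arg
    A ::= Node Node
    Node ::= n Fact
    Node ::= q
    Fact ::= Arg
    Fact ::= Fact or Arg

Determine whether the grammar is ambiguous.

Witness: q or q

Derivation 1: Fact ⇒ Arg ⇒ q or Arg ⇒ q or Node ⇒ q or q
Derivation 2: Fact ⇒ Fact or Arg ⇒ Arg or Arg ⇒ Node or Arg ⇒ q or Arg ⇒ q or Node ⇒ q or q

Two distinct leftmost derivations for the same string.

Ambiguous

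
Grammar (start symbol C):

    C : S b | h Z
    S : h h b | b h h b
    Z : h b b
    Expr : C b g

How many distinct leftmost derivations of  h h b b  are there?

2

Parse trees for h h b b:
  [C [S h h b] b]
  [C h [Z h b b]]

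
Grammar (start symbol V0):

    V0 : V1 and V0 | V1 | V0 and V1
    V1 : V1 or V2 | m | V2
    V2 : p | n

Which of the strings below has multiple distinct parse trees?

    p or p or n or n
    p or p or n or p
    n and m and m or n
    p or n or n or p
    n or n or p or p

n and m and m or n

p or p or n or n: 1 tree
p or p or n or p: 1 tree
n and m and m or n: 4 trees
p or n or n or p: 1 tree
n or n or p or p: 1 tree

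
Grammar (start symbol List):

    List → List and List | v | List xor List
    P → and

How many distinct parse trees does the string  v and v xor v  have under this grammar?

2

Parse trees for v and v xor v:
  [List [List v] and [List [List v] xor [List v]]]
  [List [List [List v] and [List v]] xor [List v]]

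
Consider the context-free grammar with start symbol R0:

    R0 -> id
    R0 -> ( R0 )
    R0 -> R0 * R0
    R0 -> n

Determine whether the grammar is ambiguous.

Ambiguous

Witness: id * id * id

Derivation 1: R0 ⇒ R0 * R0 ⇒ id * R0 ⇒ id * R0 * R0 ⇒ id * id * R0 ⇒ id * id * id
Derivation 2: R0 ⇒ R0 * R0 ⇒ R0 * R0 * R0 ⇒ id * R0 * R0 ⇒ id * id * R0 ⇒ id * id * id

Two distinct leftmost derivations for the same string.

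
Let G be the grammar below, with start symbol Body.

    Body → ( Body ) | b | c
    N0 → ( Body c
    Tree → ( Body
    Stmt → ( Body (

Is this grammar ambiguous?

Unambiguous

(N0, Tree, Stmt are unreachable from Body, so their rules don't affect L(Body).) L(Body) is { openⁿ atom closeⁿ : n ≥ 0 }. The bracket depth fixes n, and the derivation is forced at every step.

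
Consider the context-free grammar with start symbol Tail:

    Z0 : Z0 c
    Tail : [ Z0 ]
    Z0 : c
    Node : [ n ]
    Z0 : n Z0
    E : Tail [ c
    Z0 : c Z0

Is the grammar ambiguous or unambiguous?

Witness: [ c c ]

Derivation 1: Tail ⇒ [ Z0 ] ⇒ [ Z0 c ] ⇒ [ c c ]
Derivation 2: Tail ⇒ [ Z0 ] ⇒ [ c Z0 ] ⇒ [ c c ]

Two distinct leftmost derivations for the same string.

Ambiguous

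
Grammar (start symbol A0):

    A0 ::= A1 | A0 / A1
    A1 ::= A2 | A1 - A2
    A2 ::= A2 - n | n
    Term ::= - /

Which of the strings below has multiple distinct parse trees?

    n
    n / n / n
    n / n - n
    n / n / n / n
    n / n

n: 1 tree
n / n / n: 1 tree
n / n - n: 2 trees
n / n / n / n: 1 tree
n / n: 1 tree

n / n - n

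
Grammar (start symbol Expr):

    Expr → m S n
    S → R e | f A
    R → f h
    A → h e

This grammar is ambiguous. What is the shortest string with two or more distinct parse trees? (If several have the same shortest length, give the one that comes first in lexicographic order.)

m f h e n

length 5: m f h e n has 2 parse trees

Two derivations of m f h e n:
  Expr ⇒ m S n ⇒ m R e n ⇒ m f h e n
  Expr ⇒ m S n ⇒ m f A n ⇒ m f h e n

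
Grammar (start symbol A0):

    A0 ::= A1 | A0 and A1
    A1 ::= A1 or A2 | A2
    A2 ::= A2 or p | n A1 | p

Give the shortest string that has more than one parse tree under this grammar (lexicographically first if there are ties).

p or p

length 1: no string has ≥2 trees
length 2: no string has ≥2 trees
length 3: p or p has 2 parse trees

Two derivations of p or p:
  A0 ⇒ A1 ⇒ A1 or A2 ⇒ A2 or A2 ⇒ p or A2 ⇒ p or p
  A0 ⇒ A1 ⇒ A2 ⇒ A2 or p ⇒ p or p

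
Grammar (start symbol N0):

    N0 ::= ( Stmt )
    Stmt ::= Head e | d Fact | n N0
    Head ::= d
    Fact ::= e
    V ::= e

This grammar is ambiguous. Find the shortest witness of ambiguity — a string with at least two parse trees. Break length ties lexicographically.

length 4: ( d e ) has 2 parse trees

Two derivations of ( d e ):
  N0 ⇒ ( Stmt ) ⇒ ( Head e ) ⇒ ( d e )
  N0 ⇒ ( Stmt ) ⇒ ( d Fact ) ⇒ ( d e )

( d e )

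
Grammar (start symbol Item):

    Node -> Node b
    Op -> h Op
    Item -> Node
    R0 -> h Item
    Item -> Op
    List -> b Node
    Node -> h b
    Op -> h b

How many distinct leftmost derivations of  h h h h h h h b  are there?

Parse trees for h h h h h h h b:
  [Item [Op h [Op h [Op h [Op h [Op h [Op h [Op h b]]]]]]]]

1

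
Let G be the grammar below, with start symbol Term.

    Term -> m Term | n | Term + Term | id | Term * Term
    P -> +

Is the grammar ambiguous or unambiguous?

Ambiguous

Witness: m id * id

Derivation 1: Term ⇒ m Term ⇒ m Term * Term ⇒ m id * Term ⇒ m id * id
Derivation 2: Term ⇒ Term * Term ⇒ m Term * Term ⇒ m id * Term ⇒ m id * id

Two distinct leftmost derivations for the same string.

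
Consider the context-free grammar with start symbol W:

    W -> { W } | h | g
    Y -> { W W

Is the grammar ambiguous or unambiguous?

(Y is unreachable from W, so its rules don't affect L(W).) Each string is a nest of matched brackets around a single atom. An opening bracket forces the recursive rule; an atom forces the base rule.

Unambiguous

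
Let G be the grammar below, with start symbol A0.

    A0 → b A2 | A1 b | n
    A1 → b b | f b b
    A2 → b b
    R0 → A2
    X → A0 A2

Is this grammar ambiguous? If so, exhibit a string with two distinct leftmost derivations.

Ambiguous

Witness: b b b

Derivation 1: A0 ⇒ b A2 ⇒ b b b
Derivation 2: A0 ⇒ A1 b ⇒ b b b

Two distinct leftmost derivations for the same string.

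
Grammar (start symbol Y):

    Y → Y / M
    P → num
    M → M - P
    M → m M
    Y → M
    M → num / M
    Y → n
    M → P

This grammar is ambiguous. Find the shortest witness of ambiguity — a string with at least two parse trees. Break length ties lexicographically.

num / num

length 1: no string has ≥2 trees
length 2: no string has ≥2 trees
length 3: num / num has 2 parse trees

Two derivations of num / num:
  Y ⇒ Y / M ⇒ M / M ⇒ P / M ⇒ num / M ⇒ num / P ⇒ num / num
  Y ⇒ M ⇒ num / M ⇒ num / P ⇒ num / num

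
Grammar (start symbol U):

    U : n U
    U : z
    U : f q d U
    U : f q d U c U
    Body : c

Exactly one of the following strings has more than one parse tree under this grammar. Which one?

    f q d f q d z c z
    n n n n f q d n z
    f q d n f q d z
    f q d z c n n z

f q d f q d z c z

f q d f q d z c z: 2 trees
n n n n f q d n z: 1 tree
f q d n f q d z: 1 tree
f q d z c n n z: 1 tree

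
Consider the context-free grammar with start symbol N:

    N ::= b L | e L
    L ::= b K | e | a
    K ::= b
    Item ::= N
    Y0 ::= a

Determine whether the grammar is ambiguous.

Only N, L, K are reachable from N; ignoring the rest: Each reachable nonterminal has at most one production per leading terminal, and all productions are right-linear; the derivation is determined token-by-token.

Unambiguous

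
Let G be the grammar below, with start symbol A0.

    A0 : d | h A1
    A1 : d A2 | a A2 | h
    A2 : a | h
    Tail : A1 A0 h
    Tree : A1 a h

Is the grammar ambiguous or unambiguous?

Only A0, A1, A2 are reachable from A0; ignoring the rest: The reachable rules are right-linear with at most one rule per (nonterminal, next-terminal) pair. Each input token forces the next rule, so parsing is deterministic.

Unambiguous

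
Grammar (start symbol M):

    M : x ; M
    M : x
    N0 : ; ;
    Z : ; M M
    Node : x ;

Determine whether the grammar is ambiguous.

Unambiguous

Only M is reachable from M; ignoring the rest: Right-recursive list with a separator: after each atom, whether the separator follows determines the rule. One parse per string.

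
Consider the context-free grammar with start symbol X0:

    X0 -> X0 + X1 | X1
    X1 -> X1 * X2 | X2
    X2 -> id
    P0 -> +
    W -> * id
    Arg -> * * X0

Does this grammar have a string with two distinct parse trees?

Unambiguous

Only X0, X1, X2 are reachable from X0; ignoring the rest: The grammar is stratified — X0 handles '+' (left-recursive), X1 handles '*', X2 atoms. Each operator has a fixed associativity and precedence level, so every string has one parse.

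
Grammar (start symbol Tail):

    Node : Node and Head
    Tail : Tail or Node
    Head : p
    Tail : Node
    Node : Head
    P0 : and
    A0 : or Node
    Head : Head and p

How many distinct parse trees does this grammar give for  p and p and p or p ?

4

Parse trees for p and p and p or p:
  [Tail [Tail [Node [Node [Head p]] and [Head [Head p] and p]]] or [Node [Head p]]]
  [Tail [Tail [Node [Node [Node [Head p]] and [Head p]] and [Head p]]] or [Node [Head p]]]
  [Tail [Tail [Node [Node [Head [Head p] and p]] and [Head p]]] or [Node [Head p]]]
  [Tail [Tail [Node [Head [Head [Head p] and p] and p]]] or [Node [Head p]]]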